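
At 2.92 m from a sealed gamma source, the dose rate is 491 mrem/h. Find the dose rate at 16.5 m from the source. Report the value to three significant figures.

Using I₁d₁² = I₂d₂², the rate at 16.5 m is
491 × (2.92/16.5)² = 491 × 0.03132 = 15.38 mrem/h.

15.4 mrem/h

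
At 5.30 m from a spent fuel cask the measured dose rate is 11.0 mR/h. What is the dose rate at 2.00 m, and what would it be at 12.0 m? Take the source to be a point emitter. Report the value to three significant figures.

Applying the 1/r² law,
At 2.00 m: (5.30/2.00)² = 7.022, so 11.0 × 7.022 = 77.24 mR/h
At 12.0 m: (2.00/12.0)² = 0.02778, so 77.24 × 0.02778 = 2.146 mR/h.

77.2 mR/h; 2.15 mR/h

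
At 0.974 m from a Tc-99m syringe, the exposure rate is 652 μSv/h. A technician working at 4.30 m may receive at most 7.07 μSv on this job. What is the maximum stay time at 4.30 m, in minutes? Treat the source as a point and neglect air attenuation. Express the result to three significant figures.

By the inverse-square law, rate at 4.30 m:
652 × (0.974/4.30)² = 652 × 0.05131 = 33.45 μSv/h.
Stay time = 7.07 μSv ÷ 33.45 μSv/h = 0.2114 h = 12.68 min.

12.7 min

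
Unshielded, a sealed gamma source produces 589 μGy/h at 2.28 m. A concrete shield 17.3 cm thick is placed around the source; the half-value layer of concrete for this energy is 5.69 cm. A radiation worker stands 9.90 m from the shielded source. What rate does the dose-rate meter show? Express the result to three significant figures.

Distance alone: (2.28/9.90)² = 0.05304, so 589 × 0.05304 = 31.24 μGy/h.
Shield: 17.3/5.69 = 3.040 half-value layers → attenuation 2^(−3.040) = 0.1216.
Combined: 31.24 × 0.1216 = 3.799 μGy/h.

3.80 μGy/h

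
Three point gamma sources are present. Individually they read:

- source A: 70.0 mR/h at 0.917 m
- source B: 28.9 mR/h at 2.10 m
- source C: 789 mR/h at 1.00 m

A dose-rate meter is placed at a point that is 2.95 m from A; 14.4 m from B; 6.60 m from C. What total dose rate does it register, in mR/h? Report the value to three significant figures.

Each source contributes Iᵢ·(dᵢ/rᵢ)²; contributions add.
A: 70.0 × (0.917/2.95)² = 6.764 mR/h
B: 28.9 × (2.10/14.4)² = 0.6146 mR/h
C: 789 × (1.00/6.60)² = 18.11 mR/h
Total = 6.764 + 0.6146 + 18.11 = 25.49 mR/h.

25.5 mR/h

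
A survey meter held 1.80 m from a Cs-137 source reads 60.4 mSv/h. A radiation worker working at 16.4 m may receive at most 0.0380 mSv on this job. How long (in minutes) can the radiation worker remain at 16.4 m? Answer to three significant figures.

3.13 min

Since intensity falls as 1/r², rate at 16.4 m:
(1.80/16.4)² = 0.01205, so 60.4 × 0.01205 = 0.7278 mSv/h.
Stay time = 0.0380 mSv ÷ 0.7278 mSv/h = 0.05221 h = 3.133 min.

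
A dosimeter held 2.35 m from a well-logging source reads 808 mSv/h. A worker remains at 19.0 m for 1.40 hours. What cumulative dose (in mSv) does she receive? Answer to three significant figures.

17.3 mSv

Using I₁d₁² = I₂d₂², rate at 19.0 m:
(2.35/19.0)² = 0.01530, so 808 × 0.01530 = 12.36 mSv/h.
Dose = rate × time = 12.36 mSv/h × 1.400 h = 17.30 mSv.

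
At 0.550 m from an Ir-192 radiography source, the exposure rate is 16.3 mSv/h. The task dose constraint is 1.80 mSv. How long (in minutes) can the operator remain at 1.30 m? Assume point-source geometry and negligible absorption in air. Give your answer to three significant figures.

By the inverse-square law, rate at 1.30 m:
(0.550/1.30)² = 0.1790, so 16.3 × 0.1790 = 2.918 mSv/h.
Stay time = 1.80 mSv ÷ 2.918 mSv/h = 0.6169 h = 37.01 min.

37.0 min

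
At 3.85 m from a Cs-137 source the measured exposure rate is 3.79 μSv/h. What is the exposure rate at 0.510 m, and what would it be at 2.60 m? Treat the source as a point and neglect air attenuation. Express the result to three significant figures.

216 μSv/h; 8.31 μSv/h

Intensity scales as (d₁/d₂)², so
At 0.510 m: (3.85/0.510)² = 56.99, so 3.79 × 56.99 = 216.0 μSv/h
At 2.60 m: (0.510/2.60)² = 0.03848, so 216.0 × 0.03848 = 8.312 μSv/h.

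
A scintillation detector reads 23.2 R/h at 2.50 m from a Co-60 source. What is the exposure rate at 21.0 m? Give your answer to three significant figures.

0.329 R/h

Intensity scales as (d₁/d₂)², so the rate at 21.0 m is
(2.50/21.0)² = 0.01417, so 23.2 × 0.01417 = 0.3287 R/h.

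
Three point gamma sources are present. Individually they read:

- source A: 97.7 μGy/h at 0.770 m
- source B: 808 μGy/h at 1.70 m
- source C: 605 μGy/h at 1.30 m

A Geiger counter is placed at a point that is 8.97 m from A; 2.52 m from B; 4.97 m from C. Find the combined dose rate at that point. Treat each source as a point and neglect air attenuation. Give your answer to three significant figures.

410 μGy/h

Each source contributes Iᵢ·(dᵢ/rᵢ)²; contributions add.
A: 97.7 × (0.770/8.97)² = 0.7199 μGy/h
B: 808 × (1.70/2.52)² = 367.7 μGy/h
C: 605 × (1.30/4.97)² = 41.39 μGy/h
Total = 0.7199 + 367.7 + 41.39 = 409.8 μGy/h.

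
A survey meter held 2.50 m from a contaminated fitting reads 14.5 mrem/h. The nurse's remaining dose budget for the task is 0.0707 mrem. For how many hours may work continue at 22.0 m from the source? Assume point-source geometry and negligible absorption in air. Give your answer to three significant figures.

By the inverse-square law, rate at 22.0 m:
(2.50/22.0)² = 0.01291, so 14.5 × 0.01291 = 0.1872 mrem/h.
Stay time = 0.0707 mrem ÷ 0.1872 mrem/h = 0.3777 h.

0.378 h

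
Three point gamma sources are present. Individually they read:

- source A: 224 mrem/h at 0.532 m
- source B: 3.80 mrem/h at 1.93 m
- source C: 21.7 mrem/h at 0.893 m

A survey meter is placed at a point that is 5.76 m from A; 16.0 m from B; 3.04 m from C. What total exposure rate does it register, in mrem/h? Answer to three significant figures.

3.84 mrem/h

Each source contributes Iᵢ·(dᵢ/rᵢ)²; contributions add.
A: 224 × (0.532/5.76)² = 1.911 mrem/h
B: 3.80 × (1.93/16.0)² = 0.05529 mrem/h
C: 21.7 × (0.893/3.04)² = 1.872 mrem/h
Total = 1.911 + 0.05529 + 1.872 = 3.838 mrem/h.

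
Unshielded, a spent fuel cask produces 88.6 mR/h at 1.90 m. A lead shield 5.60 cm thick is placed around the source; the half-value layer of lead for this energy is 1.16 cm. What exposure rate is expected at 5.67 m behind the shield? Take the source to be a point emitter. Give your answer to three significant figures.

0.350 mR/h

Distance alone: (1.90/5.67)² = 0.1123, so 88.6 × 0.1123 = 9.950 mR/h.
Shield: 5.60/1.16 = 4.828 half-value layers → attenuation 2^(−4.828) = 0.03521.
Combined: 9.950 × 0.03521 = 0.3503 mR/h.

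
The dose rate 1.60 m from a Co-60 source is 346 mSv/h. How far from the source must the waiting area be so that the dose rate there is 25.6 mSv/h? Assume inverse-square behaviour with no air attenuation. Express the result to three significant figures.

Intensity scales as (d₁/d₂)², so d₂ = d₁·√(I₁/I₂).
I₁/I₂ = 346/25.6 = 13.52, so d₂ = 1.60 × √13.52 = 5.883 m.

5.88 m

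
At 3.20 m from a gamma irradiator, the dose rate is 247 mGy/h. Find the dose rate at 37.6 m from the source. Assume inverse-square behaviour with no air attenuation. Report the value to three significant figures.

By the inverse-square law, the rate at 37.6 m is
247 × (3.20/37.6)² = 247 × 0.007243 = 1.789 mGy/h.

1.79 mGy/h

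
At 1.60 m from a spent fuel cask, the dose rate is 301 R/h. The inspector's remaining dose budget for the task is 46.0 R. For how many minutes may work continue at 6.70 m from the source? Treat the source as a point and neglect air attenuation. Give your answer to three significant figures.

Using I₁d₁² = I₂d₂², rate at 6.70 m:
301 × (1.60/6.70)² = 301 × 0.05703 = 17.17 R/h.
Stay time = 46.0 R ÷ 17.17 R/h = 2.679 h = 160.7 min.

161 min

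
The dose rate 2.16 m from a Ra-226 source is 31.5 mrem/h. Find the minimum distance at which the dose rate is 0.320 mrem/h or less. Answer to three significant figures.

21.4 m

Applying the 1/r² law, d₂ = d₁·√(I₁/I₂).
I₁/I₂ = 31.5/0.320 = 98.44, so d₂ = 2.16 × √98.44 = 21.43 m.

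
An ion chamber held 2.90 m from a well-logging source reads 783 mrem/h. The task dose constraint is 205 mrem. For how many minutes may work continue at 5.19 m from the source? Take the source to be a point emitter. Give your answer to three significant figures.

50.3 min

Intensity scales as (d₁/d₂)², so rate at 5.19 m:
(2.90/5.19)² = 0.3122, so 783 × 0.3122 = 244.5 mrem/h.
Stay time = 205 mrem ÷ 244.5 mrem/h = 0.8384 h = 50.30 min.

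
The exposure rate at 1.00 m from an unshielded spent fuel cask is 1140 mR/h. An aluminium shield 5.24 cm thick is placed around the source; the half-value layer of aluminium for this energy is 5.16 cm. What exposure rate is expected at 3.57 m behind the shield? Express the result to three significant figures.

44.2 mR/h

Distance alone: (1.00/3.57)² = 0.07846, so 1140 × 0.07846 = 89.44 mR/h.
Shield: 5.24/5.16 = 1.016 half-value layers → attenuation 2^(−1.016) = 0.4945.
Combined: 89.44 × 0.4945 = 44.23 mR/h.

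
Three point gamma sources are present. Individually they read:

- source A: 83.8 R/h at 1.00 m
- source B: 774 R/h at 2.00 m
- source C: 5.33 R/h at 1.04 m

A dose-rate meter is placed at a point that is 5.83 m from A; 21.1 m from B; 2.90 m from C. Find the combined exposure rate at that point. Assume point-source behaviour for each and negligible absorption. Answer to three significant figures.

10.1 R/h

By superposition, sum each source's inverse-square contribution:
A: 83.8 × (1.00/5.83)² = 2.466 R/h
B: 774 × (2.00/21.1)² = 6.954 R/h
C: 5.33 × (1.04/2.90)² = 0.6855 R/h
Total = 2.466 + 6.954 + 0.6855 = 10.11 R/h.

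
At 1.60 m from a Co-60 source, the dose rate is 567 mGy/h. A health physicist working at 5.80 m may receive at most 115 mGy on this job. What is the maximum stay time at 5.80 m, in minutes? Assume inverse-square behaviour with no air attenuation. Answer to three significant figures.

By the inverse-square law, rate at 5.80 m:
(1.60/5.80)² = 0.07610, so 567 × 0.07610 = 43.15 mGy/h.
Stay time = 115 mGy ÷ 43.15 mGy/h = 2.665 h = 159.9 min.

160 min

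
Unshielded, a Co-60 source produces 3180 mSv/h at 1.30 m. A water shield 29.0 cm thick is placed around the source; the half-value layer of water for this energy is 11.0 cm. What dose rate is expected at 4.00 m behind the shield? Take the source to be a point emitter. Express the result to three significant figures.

54.0 mSv/h

Distance alone: 3180 × (1.30/4.00)² = 3180 × 0.1056 = 335.8 mSv/h.
Shield: 29.0/11.0 = 2.636 half-value layers → attenuation 2^(−2.636) = 0.1609.
Combined: 335.8 × 0.1609 = 54.03 mSv/h.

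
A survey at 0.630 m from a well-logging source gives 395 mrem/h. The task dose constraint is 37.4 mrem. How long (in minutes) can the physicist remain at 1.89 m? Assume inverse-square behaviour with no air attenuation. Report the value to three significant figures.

Since intensity falls as 1/r², rate at 1.89 m:
395 × (0.630/1.89)² = 395 × 0.1111 = 43.88 mrem/h.
Stay time = 37.4 mrem ÷ 43.88 mrem/h = 0.8523 h = 51.14 min.

51.1 min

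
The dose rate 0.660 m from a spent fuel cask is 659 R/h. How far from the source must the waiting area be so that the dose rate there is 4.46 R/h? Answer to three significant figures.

8.02 m

Applying the 1/r² law, d₂ = d₁·√(I₁/I₂).
I₁/I₂ = 659/4.46 = 147.8, so d₂ = 0.660 × √147.8 = 8.024 m.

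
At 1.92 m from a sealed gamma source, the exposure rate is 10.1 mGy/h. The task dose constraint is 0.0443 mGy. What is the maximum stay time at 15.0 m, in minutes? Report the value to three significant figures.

16.1 min

Applying the 1/r² law, rate at 15.0 m:
(1.92/15.0)² = 0.01638, so 10.1 × 0.01638 = 0.1654 mGy/h.
Stay time = 0.0443 mGy ÷ 0.1654 mGy/h = 0.2678 h = 16.07 min.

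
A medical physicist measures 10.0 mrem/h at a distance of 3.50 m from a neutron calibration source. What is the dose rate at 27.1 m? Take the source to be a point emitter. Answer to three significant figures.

Using I₁d₁² = I₂d₂², the rate at 27.1 m is
10.0 × (3.50/27.1)² = 10.0 × 0.01668 = 0.1668 mrem/h.

0.167 mrem/h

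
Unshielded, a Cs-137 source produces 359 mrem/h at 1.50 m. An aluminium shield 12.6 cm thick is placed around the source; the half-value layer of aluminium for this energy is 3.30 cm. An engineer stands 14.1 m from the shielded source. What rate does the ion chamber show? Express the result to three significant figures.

0.288 mrem/h

Distance alone: 359 × (1.50/14.1)² = 359 × 0.01132 = 4.064 mrem/h.
Shield: 12.6/3.30 = 3.818 half-value layers → attenuation 2^(−3.818) = 0.07090.
Combined: 4.064 × 0.07090 = 0.2881 mrem/h.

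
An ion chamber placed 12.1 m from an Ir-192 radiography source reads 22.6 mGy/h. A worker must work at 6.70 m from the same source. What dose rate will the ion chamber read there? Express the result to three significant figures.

73.7 mGy/h

Intensity scales as (d₁/d₂)², so scaling from 12.1 m to 6.70 m:
22.6 × (12.1/6.70)² = 22.6 × 3.262 = 73.72 mGy/h.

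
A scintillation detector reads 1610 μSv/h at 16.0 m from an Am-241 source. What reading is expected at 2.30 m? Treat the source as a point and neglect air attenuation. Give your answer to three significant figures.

77900 μSv/h

By the inverse-square law, the rate at 2.30 m is
(16.0/2.30)² = 48.39, so 1610 × 48.39 = 77910 μSv/h.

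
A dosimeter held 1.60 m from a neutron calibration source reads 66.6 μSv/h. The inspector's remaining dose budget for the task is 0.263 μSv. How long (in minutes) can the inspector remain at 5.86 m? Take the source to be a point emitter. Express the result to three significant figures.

Applying the 1/r² law, rate at 5.86 m:
66.6 × (1.60/5.86)² = 66.6 × 0.07455 = 4.965 μSv/h.
Stay time = 0.263 μSv ÷ 4.965 μSv/h = 0.05297 h = 3.178 min.

3.18 min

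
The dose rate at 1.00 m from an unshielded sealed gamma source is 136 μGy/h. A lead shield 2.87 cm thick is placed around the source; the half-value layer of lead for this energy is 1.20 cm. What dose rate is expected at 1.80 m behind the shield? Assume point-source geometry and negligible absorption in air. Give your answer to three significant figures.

8.00 μGy/h

Distance alone: (1.00/1.80)² = 0.3086, so 136 × 0.3086 = 41.97 μGy/h.
Shield: 2.87/1.20 = 2.392 half-value layers → attenuation 2^(−2.392) = 0.1905.
Combined: 41.97 × 0.1905 = 7.995 μGy/h.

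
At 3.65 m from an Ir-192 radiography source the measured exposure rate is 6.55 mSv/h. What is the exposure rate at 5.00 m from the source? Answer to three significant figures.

3.49 mSv/h

By the inverse-square law, scaling from 3.65 m to 5.00 m:
6.55 × (3.65/5.00)² = 6.55 × 0.5329 = 3.490 mSv/h.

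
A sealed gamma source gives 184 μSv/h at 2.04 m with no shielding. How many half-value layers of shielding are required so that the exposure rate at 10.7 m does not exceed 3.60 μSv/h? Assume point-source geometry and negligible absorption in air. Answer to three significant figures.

0.894 half-value layers

At 10.7 m, distance alone gives 184 × (2.04/10.7)² = 184 × 0.03635 = 6.688 μSv/h.
Further attenuation needed: 6.688/3.60 = 1.858.
n = log₂(1.858) = 0.8938 half-value layers.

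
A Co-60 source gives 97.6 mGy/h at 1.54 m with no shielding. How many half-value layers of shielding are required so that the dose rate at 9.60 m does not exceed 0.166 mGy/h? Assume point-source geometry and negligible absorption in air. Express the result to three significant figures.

At 9.60 m, distance alone gives (1.54/9.60)² = 0.02573, so 97.6 × 0.02573 = 2.511 mGy/h.
Further attenuation needed: 2.511/0.166 = 15.13.
n = log₂(15.13) = 3.919 half-value layers.

3.92 half-value layers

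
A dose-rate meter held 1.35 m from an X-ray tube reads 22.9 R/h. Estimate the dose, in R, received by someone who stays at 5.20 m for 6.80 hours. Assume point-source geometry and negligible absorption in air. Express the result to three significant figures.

Using I₁d₁² = I₂d₂², rate at 5.20 m:
22.9 × (1.35/5.20)² = 22.9 × 0.06740 = 1.543 R/h.
Dose = rate × time = 1.543 R/h × 6.800 h = 10.49 R.

10.5 R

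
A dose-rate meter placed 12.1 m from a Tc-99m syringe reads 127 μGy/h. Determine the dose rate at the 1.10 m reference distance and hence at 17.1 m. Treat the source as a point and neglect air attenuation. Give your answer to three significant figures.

15400 μGy/h; 63.6 μGy/h

By the inverse-square law,
At 1.10 m: (12.1/1.10)² = 121.0, so 127 × 121.0 = 15370 μGy/h
At 17.1 m: 15370 × (1.10/17.1)² = 15370 × 0.004138 = 63.60 μGy/h.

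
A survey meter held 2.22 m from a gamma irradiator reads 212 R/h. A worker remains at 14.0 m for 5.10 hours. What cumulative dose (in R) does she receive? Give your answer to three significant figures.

By the inverse-square law, rate at 14.0 m:
212 × (2.22/14.0)² = 212 × 0.02514 = 5.330 R/h.
Dose = rate × time = 5.330 R/h × 5.100 h = 27.18 R.

27.2 R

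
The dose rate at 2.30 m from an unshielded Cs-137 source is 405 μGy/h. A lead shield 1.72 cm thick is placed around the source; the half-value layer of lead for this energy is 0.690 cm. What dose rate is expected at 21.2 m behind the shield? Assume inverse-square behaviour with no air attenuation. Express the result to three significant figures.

Distance alone: (2.30/21.2)² = 0.01177, so 405 × 0.01177 = 4.767 μGy/h.
Shield: 1.72/0.690 = 2.493 half-value layers → attenuation 2^(−2.493) = 0.1776.
Combined: 4.767 × 0.1776 = 0.8466 μGy/h.

0.847 μGy/h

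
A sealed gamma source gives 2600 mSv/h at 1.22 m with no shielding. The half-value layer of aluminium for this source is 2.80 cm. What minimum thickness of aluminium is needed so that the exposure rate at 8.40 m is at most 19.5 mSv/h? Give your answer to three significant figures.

At 8.40 m, distance alone gives (1.22/8.40)² = 0.02109, so 2600 × 0.02109 = 54.83 mSv/h.
Further attenuation needed: 54.83/19.5 = 2.812.
n = log₂(2.812) = 1.492 half-value layers.
Thickness = 1.492 × 2.80 cm = 4.178 cm.

4.18 cm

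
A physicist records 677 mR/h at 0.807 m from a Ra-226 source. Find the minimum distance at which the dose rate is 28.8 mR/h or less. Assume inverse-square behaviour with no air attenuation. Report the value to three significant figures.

3.91 m

Since intensity falls as 1/r², d₂ = d₁·√(I₁/I₂).
I₁/I₂ = 677/28.8 = 23.51, so d₂ = 0.807 × √23.51 = 3.913 m.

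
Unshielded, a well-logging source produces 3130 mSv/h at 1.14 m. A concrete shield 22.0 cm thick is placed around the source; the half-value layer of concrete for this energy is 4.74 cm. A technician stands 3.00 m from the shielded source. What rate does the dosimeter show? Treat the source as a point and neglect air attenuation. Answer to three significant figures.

Distance alone: 3130 × (1.14/3.00)² = 3130 × 0.1444 = 452.0 mSv/h.
Shield: 22.0/4.74 = 4.641 half-value layers → attenuation 2^(−4.641) = 0.04008.
Combined: 452.0 × 0.04008 = 18.12 mSv/h.

18.1 mSv/h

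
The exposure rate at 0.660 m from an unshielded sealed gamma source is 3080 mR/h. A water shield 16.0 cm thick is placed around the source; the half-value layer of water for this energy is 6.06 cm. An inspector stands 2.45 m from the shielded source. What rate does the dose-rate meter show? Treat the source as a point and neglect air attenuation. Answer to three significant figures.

Distance alone: (0.660/2.45)² = 0.07257, so 3080 × 0.07257 = 223.5 mR/h.
Shield: 16.0/6.06 = 2.640 half-value layers → attenuation 2^(−2.640) = 0.1604.
Combined: 223.5 × 0.1604 = 35.85 mR/h.

35.9 mR/h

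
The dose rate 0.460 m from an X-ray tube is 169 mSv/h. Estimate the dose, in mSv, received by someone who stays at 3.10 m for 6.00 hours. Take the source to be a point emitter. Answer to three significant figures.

Since intensity falls as 1/r², rate at 3.10 m:
(0.460/3.10)² = 0.02202, so 169 × 0.02202 = 3.721 mSv/h.
Dose = rate × time = 3.721 mSv/h × 6.000 h = 22.33 mSv.

22.3 mSv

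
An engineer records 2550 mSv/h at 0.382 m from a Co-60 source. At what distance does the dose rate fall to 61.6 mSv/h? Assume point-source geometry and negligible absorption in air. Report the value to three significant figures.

2.46 m

Intensity scales as (d₁/d₂)², so d₂ = d₁·√(I₁/I₂).
I₁/I₂ = 2550/61.6 = 41.40, so d₂ = 0.382 × √41.40 = 2.458 m.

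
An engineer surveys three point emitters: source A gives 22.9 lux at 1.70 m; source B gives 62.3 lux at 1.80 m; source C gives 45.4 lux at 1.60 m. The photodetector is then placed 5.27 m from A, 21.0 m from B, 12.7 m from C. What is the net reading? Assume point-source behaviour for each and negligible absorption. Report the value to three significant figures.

By superposition, sum each source's inverse-square contribution:
A: 22.9 × (1.70/5.27)² = 2.383 lux
B: 62.3 × (1.80/21.0)² = 0.4577 lux
C: 45.4 × (1.60/12.7)² = 0.7206 lux
Total = 2.383 + 0.4577 + 0.7206 = 3.561 lux.

3.56 lux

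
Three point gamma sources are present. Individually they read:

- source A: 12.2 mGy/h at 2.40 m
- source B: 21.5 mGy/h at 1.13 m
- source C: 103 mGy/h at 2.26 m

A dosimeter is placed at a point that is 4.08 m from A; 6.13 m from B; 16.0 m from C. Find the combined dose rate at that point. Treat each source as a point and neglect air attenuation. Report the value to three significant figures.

7.01 mGy/h

By superposition, sum each source's inverse-square contribution:
A: 12.2 × (2.40/4.08)² = 4.221 mGy/h
B: 21.5 × (1.13/6.13)² = 0.7306 mGy/h
C: 103 × (2.26/16.0)² = 2.055 mGy/h
Total = 4.221 + 0.7306 + 2.055 = 7.007 mGy/h.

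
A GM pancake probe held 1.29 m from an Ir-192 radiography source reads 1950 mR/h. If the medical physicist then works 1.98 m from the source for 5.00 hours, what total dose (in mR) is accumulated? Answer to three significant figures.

4140 mR

Since intensity falls as 1/r², rate at 1.98 m:
(1.29/1.98)² = 0.4245, so 1950 × 0.4245 = 827.8 mR/h.
Dose = rate × time = 827.8 mR/h × 5.000 h = 4139 mR.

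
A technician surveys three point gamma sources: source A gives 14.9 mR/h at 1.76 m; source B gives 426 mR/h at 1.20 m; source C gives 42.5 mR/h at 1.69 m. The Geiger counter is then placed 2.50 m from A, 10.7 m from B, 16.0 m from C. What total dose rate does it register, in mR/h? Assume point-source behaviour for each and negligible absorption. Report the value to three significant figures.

13.2 mR/h

By superposition, sum each source's inverse-square contribution:
A: 14.9 × (1.76/2.50)² = 7.385 mR/h
B: 426 × (1.20/10.7)² = 5.358 mR/h
C: 42.5 × (1.69/16.0)² = 0.4742 mR/h
Total = 7.385 + 5.358 + 0.4742 = 13.22 mR/h.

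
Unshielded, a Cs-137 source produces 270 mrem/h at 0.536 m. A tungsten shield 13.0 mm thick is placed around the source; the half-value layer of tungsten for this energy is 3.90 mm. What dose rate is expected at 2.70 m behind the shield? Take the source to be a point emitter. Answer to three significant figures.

1.06 mrem/h

Distance alone: (0.536/2.70)² = 0.03941, so 270 × 0.03941 = 10.64 mrem/h.
Shield: 13.0/3.90 = 3.333 half-value layers → attenuation 2^(−3.333) = 0.09924.
Combined: 10.64 × 0.09924 = 1.056 mrem/h.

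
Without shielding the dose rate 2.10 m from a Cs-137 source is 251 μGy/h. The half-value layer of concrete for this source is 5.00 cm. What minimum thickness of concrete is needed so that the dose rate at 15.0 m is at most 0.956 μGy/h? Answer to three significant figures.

11.8 cm

At 15.0 m, distance alone gives 251 × (2.10/15.0)² = 251 × 0.01960 = 4.920 μGy/h.
Further attenuation needed: 4.920/0.956 = 5.146.
n = log₂(5.146) = 2.363 half-value layers.
Thickness = 2.363 × 5.00 cm = 11.81 cm.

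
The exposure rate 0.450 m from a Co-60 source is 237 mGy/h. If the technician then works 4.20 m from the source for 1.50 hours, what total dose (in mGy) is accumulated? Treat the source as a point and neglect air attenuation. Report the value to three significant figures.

Intensity scales as (d₁/d₂)², so rate at 4.20 m:
237 × (0.450/4.20)² = 237 × 0.01148 = 2.721 mGy/h.
Dose = rate × time = 2.721 mGy/h × 1.500 h = 4.082 mGy.

4.08 mGy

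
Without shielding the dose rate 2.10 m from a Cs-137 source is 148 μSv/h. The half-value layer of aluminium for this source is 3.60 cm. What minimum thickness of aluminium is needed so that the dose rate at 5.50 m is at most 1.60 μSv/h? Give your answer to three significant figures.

At 5.50 m, distance alone gives 148 × (2.10/5.50)² = 148 × 0.1458 = 21.58 μSv/h.
Further attenuation needed: 21.58/1.60 = 13.49.
n = log₂(13.49) = 3.754 half-value layers.
Thickness = 3.754 × 3.60 cm = 13.51 cm.

13.5 cm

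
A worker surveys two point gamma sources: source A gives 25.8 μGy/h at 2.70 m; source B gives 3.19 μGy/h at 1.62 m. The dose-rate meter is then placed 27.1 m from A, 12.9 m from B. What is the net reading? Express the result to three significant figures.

0.306 μGy/h

By superposition, sum each source's inverse-square contribution:
A: 25.8 × (2.70/27.1)² = 0.2561 μGy/h
B: 3.19 × (1.62/12.9)² = 0.05031 μGy/h
Total = 0.2561 + 0.05031 = 0.3064 μGy/h.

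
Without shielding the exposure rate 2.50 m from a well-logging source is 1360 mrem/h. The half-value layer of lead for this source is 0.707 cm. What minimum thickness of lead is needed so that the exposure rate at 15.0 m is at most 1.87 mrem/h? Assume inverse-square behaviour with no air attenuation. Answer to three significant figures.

At 15.0 m, distance alone gives (2.50/15.0)² = 0.02778, so 1360 × 0.02778 = 37.78 mrem/h.
Further attenuation needed: 37.78/1.87 = 20.20.
n = log₂(20.20) = 4.336 half-value layers.
Thickness = 4.336 × 0.707 cm = 3.066 cm.

3.07 cm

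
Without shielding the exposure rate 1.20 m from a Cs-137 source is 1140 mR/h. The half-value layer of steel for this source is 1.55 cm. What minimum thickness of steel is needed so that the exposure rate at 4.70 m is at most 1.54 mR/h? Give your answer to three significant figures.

8.67 cm

At 4.70 m, distance alone gives (1.20/4.70)² = 0.06519, so 1140 × 0.06519 = 74.32 mR/h.
Further attenuation needed: 74.32/1.54 = 48.26.
n = log₂(48.26) = 5.593 half-value layers.
Thickness = 5.593 × 1.55 cm = 8.669 cm.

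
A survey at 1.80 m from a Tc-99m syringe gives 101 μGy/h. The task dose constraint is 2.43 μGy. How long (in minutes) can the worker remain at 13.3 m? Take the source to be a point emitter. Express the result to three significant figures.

By the inverse-square law, rate at 13.3 m:
(1.80/13.3)² = 0.01832, so 101 × 0.01832 = 1.850 μGy/h.
Stay time = 2.43 μGy ÷ 1.850 μGy/h = 1.314 h = 78.84 min.

78.8 min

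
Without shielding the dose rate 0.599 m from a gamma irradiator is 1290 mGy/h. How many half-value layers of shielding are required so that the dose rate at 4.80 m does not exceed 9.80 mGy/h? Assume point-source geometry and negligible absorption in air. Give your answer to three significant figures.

1.04 half-value layers

At 4.80 m, distance alone gives (0.599/4.80)² = 0.01557, so 1290 × 0.01557 = 20.09 mGy/h.
Further attenuation needed: 20.09/9.80 = 2.050.
n = log₂(2.050) = 1.036 half-value layers.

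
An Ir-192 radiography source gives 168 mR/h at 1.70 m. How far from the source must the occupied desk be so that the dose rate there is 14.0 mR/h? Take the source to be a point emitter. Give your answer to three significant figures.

5.89 m

Since intensity falls as 1/r², d₂ = d₁·√(I₁/I₂).
I₁/I₂ = 168/14.0 = 12.00, so d₂ = 1.70 × √12.00 = 5.889 m.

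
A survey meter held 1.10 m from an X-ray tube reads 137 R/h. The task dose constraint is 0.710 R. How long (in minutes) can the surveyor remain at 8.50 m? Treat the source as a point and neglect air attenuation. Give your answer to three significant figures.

18.6 min

Intensity scales as (d₁/d₂)², so rate at 8.50 m:
(1.10/8.50)² = 0.01675, so 137 × 0.01675 = 2.295 R/h.
Stay time = 0.710 R ÷ 2.295 R/h = 0.3094 h = 18.56 min.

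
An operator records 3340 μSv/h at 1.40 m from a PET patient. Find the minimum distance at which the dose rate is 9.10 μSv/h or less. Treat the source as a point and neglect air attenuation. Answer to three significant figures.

Applying the 1/r² law, d₂ = d₁·√(I₁/I₂).
I₁/I₂ = 3340/9.10 = 367.0, so d₂ = 1.40 × √367.0 = 26.82 m.

26.8 m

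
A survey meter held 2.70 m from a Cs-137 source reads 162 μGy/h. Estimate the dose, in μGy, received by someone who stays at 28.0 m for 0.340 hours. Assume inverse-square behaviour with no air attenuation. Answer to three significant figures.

0.512 μGy

Intensity scales as (d₁/d₂)², so rate at 28.0 m:
(2.70/28.0)² = 0.009298, so 162 × 0.009298 = 1.506 μGy/h.
Dose = rate × time = 1.506 μGy/h × 0.3400 h = 0.5120 μGy.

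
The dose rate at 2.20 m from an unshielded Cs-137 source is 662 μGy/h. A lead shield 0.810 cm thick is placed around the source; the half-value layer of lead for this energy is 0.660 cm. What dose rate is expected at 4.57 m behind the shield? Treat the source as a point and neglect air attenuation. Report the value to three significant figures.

65.5 μGy/h

Distance alone: 662 × (2.20/4.57)² = 662 × 0.2317 = 153.4 μGy/h.
Shield: 0.810/0.660 = 1.227 half-value layers → attenuation 2^(−1.227) = 0.4272.
Combined: 153.4 × 0.4272 = 65.53 μGy/h.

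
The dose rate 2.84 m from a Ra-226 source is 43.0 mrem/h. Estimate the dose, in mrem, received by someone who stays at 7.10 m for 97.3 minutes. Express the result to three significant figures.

Applying the 1/r² law, rate at 7.10 m:
43.0 × (2.84/7.10)² = 43.0 × 0.1600 = 6.880 mrem/h.
Dose = rate × time = 6.880 mrem/h × 1.622 h = 11.16 mrem.

11.2 mrem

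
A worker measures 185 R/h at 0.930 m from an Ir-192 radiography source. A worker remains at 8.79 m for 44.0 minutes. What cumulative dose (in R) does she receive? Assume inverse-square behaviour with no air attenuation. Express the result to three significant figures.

1.52 R

Intensity scales as (d₁/d₂)², so rate at 8.79 m:
(0.930/8.79)² = 0.01119, so 185 × 0.01119 = 2.070 R/h.
Dose = rate × time = 2.070 R/h × 0.7333 h = 1.518 R.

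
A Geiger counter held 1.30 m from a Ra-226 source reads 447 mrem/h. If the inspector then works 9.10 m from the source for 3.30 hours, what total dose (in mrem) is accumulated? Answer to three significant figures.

30.1 mrem

Since intensity falls as 1/r², rate at 9.10 m:
(1.30/9.10)² = 0.02041, so 447 × 0.02041 = 9.123 mrem/h.
Dose = rate × time = 9.123 mrem/h × 3.300 h = 30.11 mrem.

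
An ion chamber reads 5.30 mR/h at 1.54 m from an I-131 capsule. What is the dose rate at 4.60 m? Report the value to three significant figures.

Using I₁d₁² = I₂d₂², the rate at 4.60 m is
5.30 × (1.54/4.60)² = 5.30 × 0.1121 = 0.5941 mR/h.

0.594 mR/h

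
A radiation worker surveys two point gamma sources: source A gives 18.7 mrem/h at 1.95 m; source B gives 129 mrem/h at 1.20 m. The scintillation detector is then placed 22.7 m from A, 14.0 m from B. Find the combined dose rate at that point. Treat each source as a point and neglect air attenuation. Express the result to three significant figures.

By superposition, sum each source's inverse-square contribution:
A: 18.7 × (1.95/22.7)² = 0.1380 mrem/h
B: 129 × (1.20/14.0)² = 0.9478 mrem/h
Total = 0.1380 + 0.9478 = 1.086 mrem/h.

1.09 mrem/h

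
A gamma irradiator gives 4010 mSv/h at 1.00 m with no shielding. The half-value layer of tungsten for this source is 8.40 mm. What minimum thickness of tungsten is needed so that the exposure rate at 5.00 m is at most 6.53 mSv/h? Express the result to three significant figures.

At 5.00 m, distance alone gives 4010 × (1.00/5.00)² = 4010 × 0.04000 = 160.4 mSv/h.
Further attenuation needed: 160.4/6.53 = 24.56.
n = log₂(24.56) = 4.618 half-value layers.
Thickness = 4.618 × 8.40 mm = 38.79 mm.

38.8 mm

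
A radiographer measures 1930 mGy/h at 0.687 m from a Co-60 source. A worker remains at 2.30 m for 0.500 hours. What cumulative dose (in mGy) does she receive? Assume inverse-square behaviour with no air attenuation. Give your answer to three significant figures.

86.1 mGy

Intensity scales as (d₁/d₂)², so rate at 2.30 m:
1930 × (0.687/2.30)² = 1930 × 0.08922 = 172.2 mGy/h.
Dose = rate × time = 172.2 mGy/h × 0.5000 h = 86.10 mGy.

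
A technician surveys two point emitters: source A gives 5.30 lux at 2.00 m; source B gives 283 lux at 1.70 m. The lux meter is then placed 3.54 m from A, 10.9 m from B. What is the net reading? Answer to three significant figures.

8.58 lux

By superposition, sum each source's inverse-square contribution:
A: 5.30 × (2.00/3.54)² = 1.692 lux
B: 283 × (1.70/10.9)² = 6.884 lux
Total = 1.692 + 6.884 = 8.576 lux.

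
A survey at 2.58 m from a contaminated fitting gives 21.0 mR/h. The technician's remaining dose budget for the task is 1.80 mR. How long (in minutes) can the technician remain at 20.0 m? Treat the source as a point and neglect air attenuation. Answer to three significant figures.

309 min

By the inverse-square law, rate at 20.0 m:
21.0 × (2.58/20.0)² = 21.0 × 0.01664 = 0.3494 mR/h.
Stay time = 1.80 mR ÷ 0.3494 mR/h = 5.152 h = 309.1 min.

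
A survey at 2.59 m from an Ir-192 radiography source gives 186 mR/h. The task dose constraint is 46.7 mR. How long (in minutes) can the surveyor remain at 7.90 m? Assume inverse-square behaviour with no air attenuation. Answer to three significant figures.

Intensity scales as (d₁/d₂)², so rate at 7.90 m:
186 × (2.59/7.90)² = 186 × 0.1075 = 20.00 mR/h.
Stay time = 46.7 mR ÷ 20.00 mR/h = 2.335 h = 140.1 min.

140 min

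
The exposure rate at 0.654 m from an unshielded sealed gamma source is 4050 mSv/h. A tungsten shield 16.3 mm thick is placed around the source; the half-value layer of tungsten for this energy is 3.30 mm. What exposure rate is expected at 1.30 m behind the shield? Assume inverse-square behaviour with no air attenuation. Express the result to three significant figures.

33.4 mSv/h

Distance alone: (0.654/1.30)² = 0.2531, so 4050 × 0.2531 = 1025 mSv/h.
Shield: 16.3/3.30 = 4.939 half-value layers → attenuation 2^(−4.939) = 0.03260.
Combined: 1025 × 0.03260 = 33.41 mSv/h.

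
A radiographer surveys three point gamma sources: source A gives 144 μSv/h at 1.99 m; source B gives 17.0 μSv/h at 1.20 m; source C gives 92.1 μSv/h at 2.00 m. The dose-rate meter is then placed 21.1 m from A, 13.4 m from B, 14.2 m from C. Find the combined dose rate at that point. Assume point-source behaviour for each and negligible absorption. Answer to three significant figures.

3.24 μSv/h

Each source contributes Iᵢ·(dᵢ/rᵢ)²; contributions add.
A: 144 × (1.99/21.1)² = 1.281 μSv/h
B: 17.0 × (1.20/13.4)² = 0.1363 μSv/h
C: 92.1 × (2.00/14.2)² = 1.827 μSv/h
Total = 1.281 + 0.1363 + 1.827 = 3.244 μSv/h.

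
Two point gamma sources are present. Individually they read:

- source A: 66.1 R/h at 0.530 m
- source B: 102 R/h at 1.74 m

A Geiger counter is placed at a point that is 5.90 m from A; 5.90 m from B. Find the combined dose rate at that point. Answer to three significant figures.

9.40 R/h

Each source contributes Iᵢ·(dᵢ/rᵢ)²; contributions add.
A: 66.1 × (0.530/5.90)² = 0.5334 R/h
B: 102 × (1.74/5.90)² = 8.871 R/h
Total = 0.5334 + 8.871 = 9.404 R/h.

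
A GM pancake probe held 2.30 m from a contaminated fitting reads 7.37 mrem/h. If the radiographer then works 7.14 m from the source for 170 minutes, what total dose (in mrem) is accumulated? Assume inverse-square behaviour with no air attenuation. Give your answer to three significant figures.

2.17 mrem

Since intensity falls as 1/r², rate at 7.14 m:
7.37 × (2.30/7.14)² = 7.37 × 0.1038 = 0.7650 mrem/h.
Dose = rate × time = 0.7650 mrem/h × 2.833 h = 2.167 mrem.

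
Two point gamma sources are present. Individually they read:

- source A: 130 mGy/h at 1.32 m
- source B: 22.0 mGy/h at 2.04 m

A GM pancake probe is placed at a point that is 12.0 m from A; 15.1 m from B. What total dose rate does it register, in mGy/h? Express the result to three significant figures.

1.97 mGy/h

Each source contributes Iᵢ·(dᵢ/rᵢ)²; contributions add.
A: 130 × (1.32/12.0)² = 1.573 mGy/h
B: 22.0 × (2.04/15.1)² = 0.4015 mGy/h
Total = 1.573 + 0.4015 = 1.974 mGy/h.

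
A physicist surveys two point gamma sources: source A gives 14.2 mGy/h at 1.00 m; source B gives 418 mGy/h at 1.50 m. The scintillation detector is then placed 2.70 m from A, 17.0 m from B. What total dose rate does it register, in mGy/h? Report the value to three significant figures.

By superposition, sum each source's inverse-square contribution:
A: 14.2 × (1.00/2.70)² = 1.948 mGy/h
B: 418 × (1.50/17.0)² = 3.254 mGy/h
Total = 1.948 + 3.254 = 5.202 mGy/h.

5.20 mGy/h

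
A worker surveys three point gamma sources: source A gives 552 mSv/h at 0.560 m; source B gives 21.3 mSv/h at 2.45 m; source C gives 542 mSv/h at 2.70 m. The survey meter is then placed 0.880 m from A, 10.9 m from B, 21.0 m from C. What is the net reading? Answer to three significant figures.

234 mSv/h

Each source contributes Iᵢ·(dᵢ/rᵢ)²; contributions add.
A: 552 × (0.560/0.880)² = 223.5 mSv/h
B: 21.3 × (2.45/10.9)² = 1.076 mSv/h
C: 542 × (2.70/21.0)² = 8.960 mSv/h
Total = 223.5 + 1.076 + 8.960 = 233.5 mSv/h.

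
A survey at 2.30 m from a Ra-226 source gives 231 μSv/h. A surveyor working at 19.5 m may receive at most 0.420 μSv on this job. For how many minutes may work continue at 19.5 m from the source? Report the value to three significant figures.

Using I₁d₁² = I₂d₂², rate at 19.5 m:
231 × (2.30/19.5)² = 231 × 0.01391 = 3.213 μSv/h.
Stay time = 0.420 μSv ÷ 3.213 μSv/h = 0.1307 h = 7.842 min.

7.84 min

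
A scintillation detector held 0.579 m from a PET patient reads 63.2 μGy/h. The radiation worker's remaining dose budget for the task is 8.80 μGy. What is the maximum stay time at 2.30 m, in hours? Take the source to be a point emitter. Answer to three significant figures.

By the inverse-square law, rate at 2.30 m:
63.2 × (0.579/2.30)² = 63.2 × 0.06337 = 4.005 μGy/h.
Stay time = 8.80 μGy ÷ 4.005 μGy/h = 2.197 h.

2.20 h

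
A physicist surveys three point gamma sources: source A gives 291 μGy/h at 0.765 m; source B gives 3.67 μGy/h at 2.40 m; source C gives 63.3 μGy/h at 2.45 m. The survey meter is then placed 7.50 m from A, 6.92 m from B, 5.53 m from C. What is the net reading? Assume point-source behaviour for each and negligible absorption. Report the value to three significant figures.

15.9 μGy/h

Each source contributes Iᵢ·(dᵢ/rᵢ)²; contributions add.
A: 291 × (0.765/7.50)² = 3.028 μGy/h
B: 3.67 × (2.40/6.92)² = 0.4414 μGy/h
C: 63.3 × (2.45/5.53)² = 12.42 μGy/h
Total = 3.028 + 0.4414 + 12.42 = 15.89 μGy/h.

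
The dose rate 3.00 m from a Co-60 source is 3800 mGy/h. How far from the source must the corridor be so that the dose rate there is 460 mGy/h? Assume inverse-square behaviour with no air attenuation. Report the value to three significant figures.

Intensity scales as (d₁/d₂)², so d₂ = d₁·√(I₁/I₂).
I₁/I₂ = 3800/460 = 8.261, so d₂ = 3.00 × √8.261 = 8.623 m.

8.62 m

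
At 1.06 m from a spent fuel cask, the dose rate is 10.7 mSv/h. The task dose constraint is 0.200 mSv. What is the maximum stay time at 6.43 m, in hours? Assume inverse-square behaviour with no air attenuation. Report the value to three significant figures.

Since intensity falls as 1/r², rate at 6.43 m:
10.7 × (1.06/6.43)² = 10.7 × 0.02718 = 0.2908 mSv/h.
Stay time = 0.200 mSv ÷ 0.2908 mSv/h = 0.6878 h.

0.688 h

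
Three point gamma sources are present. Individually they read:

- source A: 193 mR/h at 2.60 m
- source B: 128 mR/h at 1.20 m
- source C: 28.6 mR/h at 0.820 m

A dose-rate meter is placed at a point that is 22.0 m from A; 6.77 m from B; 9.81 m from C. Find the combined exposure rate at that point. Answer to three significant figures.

6.92 mR/h

Each source contributes Iᵢ·(dᵢ/rᵢ)²; contributions add.
A: 193 × (2.60/22.0)² = 2.696 mR/h
B: 128 × (1.20/6.77)² = 4.022 mR/h
C: 28.6 × (0.820/9.81)² = 0.1998 mR/h
Total = 2.696 + 4.022 + 0.1998 = 6.918 mR/h.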